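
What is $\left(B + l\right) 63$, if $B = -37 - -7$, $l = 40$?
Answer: $630$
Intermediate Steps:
$B = -30$ ($B = -37 + 7 = -30$)
$\left(B + l\right) 63 = \left(-30 + 40\right) 63 = 10 \cdot 63 = 630$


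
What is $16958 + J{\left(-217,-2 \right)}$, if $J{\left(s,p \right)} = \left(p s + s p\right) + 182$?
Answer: $18008$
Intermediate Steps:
$J{\left(s,p \right)} = 182 + 2 p s$ ($J{\left(s,p \right)} = \left(p s + p s\right) + 182 = 2 p s + 182 = 182 + 2 p s$)
$16958 + J{\left(-217,-2 \right)} = 16958 + \left(182 + 2 \left(-2\right) \left(-217\right)\right) = 16958 + \left(182 + 868\right) = 16958 + 1050 = 18008$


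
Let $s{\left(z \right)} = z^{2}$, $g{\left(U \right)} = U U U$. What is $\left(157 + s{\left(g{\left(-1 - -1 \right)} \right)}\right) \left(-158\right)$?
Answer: $-24806$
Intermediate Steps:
$g{\left(U \right)} = U^{3}$ ($g{\left(U \right)} = U^{2} U = U^{3}$)
$\left(157 + s{\left(g{\left(-1 - -1 \right)} \right)}\right) \left(-158\right) = \left(157 + \left(\left(-1 - -1\right)^{3}\right)^{2}\right) \left(-158\right) = \left(157 + \left(\left(-1 + 1\right)^{3}\right)^{2}\right) \left(-158\right) = \left(157 + \left(0^{3}\right)^{2}\right) \left(-158\right) = \left(157 + 0^{2}\right) \left(-158\right) = \left(157 + 0\right) \left(-158\right) = 157 \left(-158\right) = -24806$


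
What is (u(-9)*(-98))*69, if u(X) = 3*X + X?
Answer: 243432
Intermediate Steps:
u(X) = 4*X
(u(-9)*(-98))*69 = ((4*(-9))*(-98))*69 = -36*(-98)*69 = 3528*69 = 243432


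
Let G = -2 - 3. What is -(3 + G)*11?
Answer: 22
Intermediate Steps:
G = -5
-(3 + G)*11 = -(3 - 5)*11 = -(-2)*11 = -1*(-22) = 22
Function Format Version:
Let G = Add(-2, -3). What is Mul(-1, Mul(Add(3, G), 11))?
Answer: 22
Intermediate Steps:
G = -5
Mul(-1, Mul(Add(3, G), 11)) = Mul(-1, Mul(Add(3, -5), 11)) = Mul(-1, Mul(-2, 11)) = Mul(-1, -22) = 22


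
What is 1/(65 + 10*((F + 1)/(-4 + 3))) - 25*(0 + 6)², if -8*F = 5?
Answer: -220496/245 ≈ -899.98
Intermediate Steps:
F = -5/8 (F = -⅛*5 = -5/8 ≈ -0.62500)
1/(65 + 10*((F + 1)/(-4 + 3))) - 25*(0 + 6)² = 1/(65 + 10*((-5/8 + 1)/(-4 + 3))) - 25*(0 + 6)² = 1/(65 + 10*((3/8)/(-1))) - 25*6² = 1/(65 + 10*((3/8)*(-1))) - 25*36 = 1/(65 + 10*(-3/8)) - 900 = 1/(65 - 15/4) - 900 = 1/(245/4) - 900 = 4/245 - 900 = -220496/245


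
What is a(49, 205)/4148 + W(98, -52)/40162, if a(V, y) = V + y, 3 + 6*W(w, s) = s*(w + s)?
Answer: 12818107/249887964 ≈ 0.051295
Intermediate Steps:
W(w, s) = -1/2 + s*(s + w)/6 (W(w, s) = -1/2 + (s*(w + s))/6 = -1/2 + (s*(s + w))/6 = -1/2 + s*(s + w)/6)
a(49, 205)/4148 + W(98, -52)/40162 = (49 + 205)/4148 + (-1/2 + (1/6)*(-52)**2 + (1/6)*(-52)*98)/40162 = 254*(1/4148) + (-1/2 + (1/6)*2704 - 2548/3)*(1/40162) = 127/2074 + (-1/2 + 1352/3 - 2548/3)*(1/40162) = 127/2074 - 2395/6*1/40162 = 127/2074 - 2395/240972 = 12818107/249887964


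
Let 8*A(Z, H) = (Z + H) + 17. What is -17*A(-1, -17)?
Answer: 17/8 ≈ 2.1250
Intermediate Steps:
A(Z, H) = 17/8 + H/8 + Z/8 (A(Z, H) = ((Z + H) + 17)/8 = ((H + Z) + 17)/8 = (17 + H + Z)/8 = 17/8 + H/8 + Z/8)
-17*A(-1, -17) = -17*(17/8 + (⅛)*(-17) + (⅛)*(-1)) = -17*(17/8 - 17/8 - ⅛) = -17*(-⅛) = 17/8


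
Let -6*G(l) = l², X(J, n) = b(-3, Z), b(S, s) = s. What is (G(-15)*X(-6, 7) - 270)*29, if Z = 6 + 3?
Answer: -35235/2 ≈ -17618.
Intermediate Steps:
Z = 9
X(J, n) = 9
G(l) = -l²/6
(G(-15)*X(-6, 7) - 270)*29 = (-⅙*(-15)²*9 - 270)*29 = (-⅙*225*9 - 270)*29 = (-75/2*9 - 270)*29 = (-675/2 - 270)*29 = -1215/2*29 = -35235/2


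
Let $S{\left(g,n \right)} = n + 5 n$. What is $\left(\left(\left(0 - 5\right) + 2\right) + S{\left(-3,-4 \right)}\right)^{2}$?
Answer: $729$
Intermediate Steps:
$S{\left(g,n \right)} = 6 n$
$\left(\left(\left(0 - 5\right) + 2\right) + S{\left(-3,-4 \right)}\right)^{2} = \left(\left(\left(0 - 5\right) + 2\right) + 6 \left(-4\right)\right)^{2} = \left(\left(-5 + 2\right) - 24\right)^{2} = \left(-3 - 24\right)^{2} = \left(-27\right)^{2} = 729$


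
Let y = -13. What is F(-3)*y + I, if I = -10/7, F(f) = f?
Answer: 263/7 ≈ 37.571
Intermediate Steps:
I = -10/7 (I = -10*⅐ = -10/7 ≈ -1.4286)
F(-3)*y + I = -3*(-13) - 10/7 = 39 - 10/7 = 263/7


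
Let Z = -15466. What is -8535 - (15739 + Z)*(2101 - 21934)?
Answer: 5405874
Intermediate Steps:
-8535 - (15739 + Z)*(2101 - 21934) = -8535 - (15739 - 15466)*(2101 - 21934) = -8535 - 273*(-19833) = -8535 - 1*(-5414409) = -8535 + 5414409 = 5405874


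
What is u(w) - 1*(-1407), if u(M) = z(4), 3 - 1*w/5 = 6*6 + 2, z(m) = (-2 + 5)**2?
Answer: 1416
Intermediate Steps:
z(m) = 9 (z(m) = 3**2 = 9)
w = -175 (w = 15 - 5*(6*6 + 2) = 15 - 5*(36 + 2) = 15 - 5*38 = 15 - 190 = -175)
u(M) = 9
u(w) - 1*(-1407) = 9 - 1*(-1407) = 9 + 1407 = 1416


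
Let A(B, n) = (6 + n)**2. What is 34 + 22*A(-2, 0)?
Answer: 826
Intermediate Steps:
34 + 22*A(-2, 0) = 34 + 22*(6 + 0)**2 = 34 + 22*6**2 = 34 + 22*36 = 34 + 792 = 826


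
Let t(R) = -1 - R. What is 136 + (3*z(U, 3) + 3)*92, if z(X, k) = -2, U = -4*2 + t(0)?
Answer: -140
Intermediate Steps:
U = -9 (U = -4*2 + (-1 - 1*0) = -8 + (-1 + 0) = -8 - 1 = -9)
136 + (3*z(U, 3) + 3)*92 = 136 + (3*(-2) + 3)*92 = 136 + (-6 + 3)*92 = 136 - 3*92 = 136 - 276 = -140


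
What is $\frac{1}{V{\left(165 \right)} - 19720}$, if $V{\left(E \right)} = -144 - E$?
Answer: $- \frac{1}{20029} \approx -4.9928 \cdot 10^{-5}$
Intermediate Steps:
$\frac{1}{V{\left(165 \right)} - 19720} = \frac{1}{\left(-144 - 165\right) - 19720} = \frac{1}{-309 - 19720} = \frac{1}{-20029} = - \frac{1}{20029}$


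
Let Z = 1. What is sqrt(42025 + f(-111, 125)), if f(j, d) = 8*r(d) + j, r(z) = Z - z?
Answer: sqrt(40922) ≈ 202.29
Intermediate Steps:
r(z) = 1 - z
f(j, d) = 8 + j - 8*d (f(j, d) = 8*(1 - d) + j = (8 - 8*d) + j = 8 + j - 8*d)
sqrt(42025 + f(-111, 125)) = sqrt(42025 + (8 - 111 - 8*125)) = sqrt(42025 + (8 - 111 - 1000)) = sqrt(42025 - 1103) = sqrt(40922)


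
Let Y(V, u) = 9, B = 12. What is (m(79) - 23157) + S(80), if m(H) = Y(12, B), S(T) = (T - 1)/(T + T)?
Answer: -3703601/160 ≈ -23148.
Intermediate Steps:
S(T) = (-1 + T)/(2*T) (S(T) = (-1 + T)/((2*T)) = (-1 + T)*(1/(2*T)) = (-1 + T)/(2*T))
m(H) = 9
(m(79) - 23157) + S(80) = (9 - 23157) + (½)*(-1 + 80)/80 = -23148 + (½)*(1/80)*79 = -23148 + 79/160 = -3703601/160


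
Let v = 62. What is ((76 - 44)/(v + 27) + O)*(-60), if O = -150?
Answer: 799080/89 ≈ 8978.4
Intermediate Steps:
((76 - 44)/(v + 27) + O)*(-60) = ((76 - 44)/(62 + 27) - 150)*(-60) = (32/89 - 150)*(-60) = -13318/89*(-60) = 799080/89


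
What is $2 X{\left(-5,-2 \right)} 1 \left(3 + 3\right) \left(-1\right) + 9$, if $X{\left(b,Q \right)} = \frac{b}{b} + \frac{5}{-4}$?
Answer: $12$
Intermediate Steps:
$X{\left(b,Q \right)} = - \frac{1}{4}$ ($X{\left(b,Q \right)} = 1 + 5 \left(- \frac{1}{4}\right) = 1 - \frac{5}{4} = - \frac{1}{4}$)
$2 X{\left(-5,-2 \right)} 1 \left(3 + 3\right) \left(-1\right) + 9 = 2 \left(- \frac{1}{4}\right) 1 \left(3 + 3\right) \left(-1\right) + 9 = \left(- \frac{1}{2}\right) 1 \cdot 6 \left(-1\right) + 9 = \left(- \frac{1}{2}\right) \left(-6\right) + 9 = 3 + 9 = 12$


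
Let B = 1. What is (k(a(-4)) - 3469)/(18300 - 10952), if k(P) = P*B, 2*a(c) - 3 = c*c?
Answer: -629/1336 ≈ -0.47081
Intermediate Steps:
a(c) = 3/2 + c²/2 (a(c) = 3/2 + (c*c)/2 = 3/2 + c²/2)
k(P) = P (k(P) = P*1 = P)
(k(a(-4)) - 3469)/(18300 - 10952) = ((3/2 + (½)*(-4)²) - 3469)/(18300 - 10952) = ((3/2 + (½)*16) - 3469)/7348 = ((3/2 + 8) - 3469)*(1/7348) = (19/2 - 3469)*(1/7348) = -6919/2*1/7348 = -629/1336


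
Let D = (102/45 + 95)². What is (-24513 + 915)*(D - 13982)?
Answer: 2667279318/25 ≈ 1.0669e+8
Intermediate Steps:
D = 2128681/225 (D = (102*(1/45) + 95)² = (34/15 + 95)² = (1459/15)² = 2128681/225 ≈ 9460.8)
(-24513 + 915)*(D - 13982) = (-24513 + 915)*(2128681/225 - 13982) = -23598*(-1017269/225) = 2667279318/25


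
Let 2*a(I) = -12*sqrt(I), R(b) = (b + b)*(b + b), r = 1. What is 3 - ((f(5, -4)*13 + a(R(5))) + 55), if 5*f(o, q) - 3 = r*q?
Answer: 53/5 ≈ 10.600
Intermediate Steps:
f(o, q) = 3/5 + q/5 (f(o, q) = 3/5 + (1*q)/5 = 3/5 + q/5)
R(b) = 4*b**2 (R(b) = (2*b)*(2*b) = 4*b**2)
a(I) = -6*sqrt(I) (a(I) = (-12*sqrt(I))/2 = -6*sqrt(I))
3 - ((f(5, -4)*13 + a(R(5))) + 55) = 3 - (((3/5 + (1/5)*(-4))*13 - 6*sqrt(4*5**2)) + 55) = 3 - (((3/5 - 4/5)*13 - 6*sqrt(4*25)) + 55) = 3 - ((-1/5*13 - 6*sqrt(100)) + 55) = 3 - ((-13/5 - 6*10) + 55) = 3 - ((-13/5 - 60) + 55) = 3 - (-313/5 + 55) = 3 - 1*(-38/5) = 3 + 38/5 = 53/5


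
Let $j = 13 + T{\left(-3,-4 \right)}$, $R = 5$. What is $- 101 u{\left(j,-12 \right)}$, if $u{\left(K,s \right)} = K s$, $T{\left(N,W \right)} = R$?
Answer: $21816$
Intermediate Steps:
$T{\left(N,W \right)} = 5$
$j = 18$ ($j = 13 + 5 = 18$)
$- 101 u{\left(j,-12 \right)} = - 101 \cdot 18 \left(-12\right) = \left(-101\right) \left(-216\right) = 21816$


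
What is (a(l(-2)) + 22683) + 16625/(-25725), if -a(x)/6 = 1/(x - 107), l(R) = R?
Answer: 363440236/16023 ≈ 22682.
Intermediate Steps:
a(x) = -6/(-107 + x) (a(x) = -6/(x - 107) = -6/(-107 + x))
(a(l(-2)) + 22683) + 16625/(-25725) = (-6/(-107 - 2) + 22683) + 16625/(-25725) = (-6/(-109) + 22683) + 16625*(-1/25725) = (-6*(-1/109) + 22683) - 95/147 = (6/109 + 22683) - 95/147 = 2472453/109 - 95/147 = 363440236/16023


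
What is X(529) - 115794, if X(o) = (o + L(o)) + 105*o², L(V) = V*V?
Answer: 29547881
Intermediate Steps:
L(V) = V²
X(o) = o + 106*o² (X(o) = (o + o²) + 105*o² = o + 106*o²)
X(529) - 115794 = 529*(1 + 106*529) - 115794 = 529*(1 + 56074) - 115794 = 529*56075 - 115794 = 29663675 - 115794 = 29547881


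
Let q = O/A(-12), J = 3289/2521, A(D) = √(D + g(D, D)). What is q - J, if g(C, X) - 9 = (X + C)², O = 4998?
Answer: -3289/2521 + 1666*√573/191 ≈ 207.49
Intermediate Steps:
g(C, X) = 9 + (C + X)² (g(C, X) = 9 + (X + C)² = 9 + (C + X)²)
A(D) = √(9 + D + 4*D²) (A(D) = √(D + (9 + (D + D)²)) = √(D + (9 + (2*D)²)) = √(D + (9 + 4*D²)) = √(9 + D + 4*D²))
J = 3289/2521 (J = 3289*(1/2521) = 3289/2521 ≈ 1.3046)
q = 1666*√573/191 (q = 4998/(√(9 - 12 + 4*(-12)²)) = 4998/(√(9 - 12 + 4*144)) = 4998/(√(9 - 12 + 576)) = 4998/(√573) = 4998*(√573/573) = 1666*√573/191 ≈ 208.79)
q - J = 1666*√573/191 - 1*3289/2521 = 1666*√573/191 - 3289/2521 = -3289/2521 + 1666*√573/191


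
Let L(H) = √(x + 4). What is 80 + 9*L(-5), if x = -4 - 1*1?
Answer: 80 + 9*I ≈ 80.0 + 9.0*I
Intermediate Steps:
x = -5 (x = -4 - 1 = -5)
L(H) = I (L(H) = √(-5 + 4) = √(-1) = I)
80 + 9*L(-5) = 80 + 9*I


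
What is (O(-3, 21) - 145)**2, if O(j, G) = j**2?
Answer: 18496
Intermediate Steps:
(O(-3, 21) - 145)**2 = ((-3)**2 - 145)**2 = (9 - 145)**2 = (-136)**2 = 18496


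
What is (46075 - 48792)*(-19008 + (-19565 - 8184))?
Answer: 127038769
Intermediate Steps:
(46075 - 48792)*(-19008 + (-19565 - 8184)) = -2717*(-19008 - 27749) = -2717*(-46757) = 127038769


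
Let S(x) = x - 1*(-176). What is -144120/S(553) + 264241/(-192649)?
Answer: -9319068523/46813707 ≈ -199.07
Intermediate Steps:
S(x) = 176 + x (S(x) = x + 176 = 176 + x)
-144120/S(553) + 264241/(-192649) = -144120/(176 + 553) + 264241/(-192649) = -144120/729 + 264241*(-1/192649) = -144120*1/729 - 264241/192649 = -48040/243 - 264241/192649 = -9319068523/46813707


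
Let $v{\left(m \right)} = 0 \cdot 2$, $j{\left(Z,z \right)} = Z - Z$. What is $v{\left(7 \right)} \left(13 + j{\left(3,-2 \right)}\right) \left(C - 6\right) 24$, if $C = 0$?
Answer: $0$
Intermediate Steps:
$j{\left(Z,z \right)} = 0$
$v{\left(m \right)} = 0$
$v{\left(7 \right)} \left(13 + j{\left(3,-2 \right)}\right) \left(C - 6\right) 24 = 0 \left(13 + 0\right) \left(0 - 6\right) 24 = 0 \cdot 13 \left(-6\right) 24 = 0 \left(-78\right) 24 = 0 \cdot 24 = 0$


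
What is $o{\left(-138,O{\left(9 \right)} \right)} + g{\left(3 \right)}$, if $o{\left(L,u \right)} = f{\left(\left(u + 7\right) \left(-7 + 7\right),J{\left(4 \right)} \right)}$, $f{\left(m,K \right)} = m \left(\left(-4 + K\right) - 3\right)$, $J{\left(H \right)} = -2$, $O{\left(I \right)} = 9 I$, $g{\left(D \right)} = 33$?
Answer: $33$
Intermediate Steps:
$f{\left(m,K \right)} = m \left(-7 + K\right)$
$o{\left(L,u \right)} = 0$ ($o{\left(L,u \right)} = \left(u + 7\right) \left(-7 + 7\right) \left(-7 - 2\right) = \left(7 + u\right) 0 \left(-9\right) = 0 \left(-9\right) = 0$)
$o{\left(-138,O{\left(9 \right)} \right)} + g{\left(3 \right)} = 0 + 33 = 33$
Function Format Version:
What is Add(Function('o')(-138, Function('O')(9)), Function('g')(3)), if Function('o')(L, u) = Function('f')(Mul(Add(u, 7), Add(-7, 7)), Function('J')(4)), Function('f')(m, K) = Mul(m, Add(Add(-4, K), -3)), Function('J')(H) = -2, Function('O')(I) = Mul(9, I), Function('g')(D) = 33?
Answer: 33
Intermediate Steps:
Function('f')(m, K) = Mul(m, Add(-7, K))
Function('o')(L, u) = 0 (Function('o')(L, u) = Mul(Mul(Add(u, 7), Add(-7, 7)), Add(-7, -2)) = Mul(Mul(Add(7, u), 0), -9) = Mul(0, -9) = 0)
Add(Function('o')(-138, Function('O')(9)), Function('g')(3)) = Add(0, 33) = 33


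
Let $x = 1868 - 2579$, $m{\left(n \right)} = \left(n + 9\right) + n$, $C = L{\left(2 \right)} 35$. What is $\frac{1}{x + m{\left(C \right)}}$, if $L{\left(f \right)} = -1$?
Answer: $- \frac{1}{772} \approx -0.0012953$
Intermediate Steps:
$C = -35$ ($C = \left(-1\right) 35 = -35$)
$m{\left(n \right)} = 9 + 2 n$ ($m{\left(n \right)} = \left(9 + n\right) + n = 9 + 2 n$)
$x = -711$ ($x = 1868 - 2579 = -711$)
$\frac{1}{x + m{\left(C \right)}} = \frac{1}{-711 + \left(9 + 2 \left(-35\right)\right)} = \frac{1}{-711 + \left(9 - 70\right)} = \frac{1}{-711 - 61} = \frac{1}{-772} = - \frac{1}{772}$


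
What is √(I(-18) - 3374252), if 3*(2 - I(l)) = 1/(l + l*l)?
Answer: I*√315951273102/306 ≈ 1836.9*I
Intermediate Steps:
I(l) = 2 - 1/(3*(l + l²)) (I(l) = 2 - 1/(3*(l + l*l)) = 2 - 1/(3*(l + l²)))
√(I(-18) - 3374252) = √((⅓)*(-1 + 6*(-18) + 6*(-18)²)/(-18*(1 - 18)) - 3374252) = √((⅓)*(-1/18)*(-1 - 108 + 6*324)/(-17) - 3374252) = √((⅓)*(-1/18)*(-1/17)*(-1 - 108 + 1944) - 3374252) = √((⅓)*(-1/18)*(-1/17)*1835 - 3374252) = √(1835/918 - 3374252) = √(-3097561501/918) = I*√315951273102/306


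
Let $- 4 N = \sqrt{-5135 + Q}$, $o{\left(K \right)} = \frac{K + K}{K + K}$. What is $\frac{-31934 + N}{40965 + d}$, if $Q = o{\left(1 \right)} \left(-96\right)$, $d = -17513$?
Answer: $- \frac{15967}{11726} - \frac{i \sqrt{5231}}{93808} \approx -1.3617 - 0.000771 i$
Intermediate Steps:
$o{\left(K \right)} = 1$ ($o{\left(K \right)} = \frac{2 K}{2 K} = 2 K \frac{1}{2 K} = 1$)
$Q = -96$ ($Q = 1 \left(-96\right) = -96$)
$N = - \frac{i \sqrt{5231}}{4}$ ($N = - \frac{\sqrt{-5135 - 96}}{4} = - \frac{\sqrt{-5231}}{4} = - \frac{i \sqrt{5231}}{4} \approx - 18.081 i$)
$\frac{-31934 + N}{40965 + d} = \frac{-31934 - \frac{i \sqrt{5231}}{4}}{40965 - 17513} = \frac{-31934 - \frac{i \sqrt{5231}}{4}}{23452} = \left(-31934 - \frac{i \sqrt{5231}}{4}\right) \frac{1}{23452} = - \frac{15967}{11726} - \frac{i \sqrt{5231}}{93808}$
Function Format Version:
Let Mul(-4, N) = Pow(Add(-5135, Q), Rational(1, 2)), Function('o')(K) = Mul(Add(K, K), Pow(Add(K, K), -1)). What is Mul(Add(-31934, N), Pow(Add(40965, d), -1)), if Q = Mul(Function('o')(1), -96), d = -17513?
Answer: Add(Rational(-15967, 11726), Mul(Rational(-1, 93808), I, Pow(5231, Rational(1, 2)))) ≈ Add(-1.3617, Mul(-0.00077100, I))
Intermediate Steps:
Function('o')(K) = 1 (Function('o')(K) = Mul(Mul(2, K), Pow(Mul(2, K), -1)) = Mul(Mul(2, K), Mul(Rational(1, 2), Pow(K, -1))) = 1)
Q = -96 (Q = Mul(1, -96) = -96)
N = Mul(Rational(-1, 4), I, Pow(5231, Rational(1, 2))) (N = Mul(Rational(-1, 4), Pow(Add(-5135, -96), Rational(1, 2))) = Mul(Rational(-1, 4), Pow(-5231, Rational(1, 2))) = Mul(Rational(-1, 4), Mul(I, Pow(5231, Rational(1, 2)))) = Mul(Rational(-1, 4), I, Pow(5231, Rational(1, 2))) ≈ Mul(-18.081, I))
Mul(Add(-31934, N), Pow(Add(40965, d), -1)) = Mul(Add(-31934, Mul(Rational(-1, 4), I, Pow(5231, Rational(1, 2)))), Pow(Add(40965, -17513), -1)) = Mul(Add(-31934, Mul(Rational(-1, 4), I, Pow(5231, Rational(1, 2)))), Pow(23452, -1)) = Mul(Add(-31934, Mul(Rational(-1, 4), I, Pow(5231, Rational(1, 2)))), Rational(1, 23452)) = Add(Rational(-15967, 11726), Mul(Rational(-1, 93808), I, Pow(5231, Rational(1, 2))))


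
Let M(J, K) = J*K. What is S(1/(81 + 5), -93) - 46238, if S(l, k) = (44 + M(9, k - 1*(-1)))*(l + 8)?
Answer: -2258322/43 ≈ -52519.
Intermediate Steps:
S(l, k) = (8 + l)*(53 + 9*k) (S(l, k) = (44 + 9*(k - 1*(-1)))*(l + 8) = (44 + 9*(k + 1))*(8 + l) = (44 + 9*(1 + k))*(8 + l) = (44 + (9 + 9*k))*(8 + l) = (53 + 9*k)*(8 + l) = (8 + l)*(53 + 9*k))
S(1/(81 + 5), -93) - 46238 = (424 + 53/(81 + 5) + 72*(-93) + 9*(-93)/(81 + 5)) - 46238 = (424 + 53/86 - 6696 + 9*(-93)/86) - 46238 = (424 + 53*(1/86) - 6696 + 9*(-93)*(1/86)) - 46238 = (424 + 53/86 - 6696 - 837/86) - 46238 = -270088/43 - 46238 = -2258322/43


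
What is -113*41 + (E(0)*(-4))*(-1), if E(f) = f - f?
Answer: -4633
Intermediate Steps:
E(f) = 0
-113*41 + (E(0)*(-4))*(-1) = -113*41 + (0*(-4))*(-1) = -4633 + 0*(-1) = -4633 + 0 = -4633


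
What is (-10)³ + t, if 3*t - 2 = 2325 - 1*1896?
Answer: -2569/3 ≈ -856.33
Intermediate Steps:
t = 431/3 (t = ⅔ + (2325 - 1*1896)/3 = ⅔ + (2325 - 1896)/3 = ⅔ + (⅓)*429 = ⅔ + 143 = 431/3 ≈ 143.67)
(-10)³ + t = (-10)³ + 431/3 = -1000 + 431/3 = -2569/3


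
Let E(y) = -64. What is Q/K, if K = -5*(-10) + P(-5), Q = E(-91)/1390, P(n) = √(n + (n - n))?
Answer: -64/69639 + 32*I*√5/1740975 ≈ -0.00091903 + 4.11e-5*I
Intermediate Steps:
P(n) = √n (P(n) = √(n + 0) = √n)
Q = -32/695 (Q = -64/1390 = -64*1/1390 = -32/695 ≈ -0.046043)
K = 50 + I*√5 (K = -5*(-10) + √(-5) = 50 + I*√5 ≈ 50.0 + 2.2361*I)
Q/K = -32/(695*(50 + I*√5))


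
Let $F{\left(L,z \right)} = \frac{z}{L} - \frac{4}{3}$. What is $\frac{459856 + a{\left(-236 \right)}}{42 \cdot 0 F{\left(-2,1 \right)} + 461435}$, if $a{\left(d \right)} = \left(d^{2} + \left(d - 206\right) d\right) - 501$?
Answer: $\frac{619363}{461435} \approx 1.3423$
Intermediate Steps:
$F{\left(L,z \right)} = - \frac{4}{3} + \frac{z}{L}$ ($F{\left(L,z \right)} = \frac{z}{L} - \frac{4}{3} = - \frac{4}{3} + \frac{z}{L}$)
$a{\left(d \right)} = -501 + d^{2} + d \left(-206 + d\right)$ ($a{\left(d \right)} = \left(d^{2} + \left(-206 + d\right) d\right) - 501 = \left(d^{2} + d \left(-206 + d\right)\right) - 501 = -501 + d^{2} + d \left(-206 + d\right)$)
$\frac{459856 + a{\left(-236 \right)}}{42 \cdot 0 F{\left(-2,1 \right)} + 461435} = \frac{459856 - \left(-48115 - 111392\right)}{42 \cdot 0 \left(- \frac{4}{3} + 1 \frac{1}{-2}\right) + 461435} = \frac{459856 + \left(-501 + 48616 + 2 \cdot 55696\right)}{0 \left(- \frac{4}{3} + 1 \left(- \frac{1}{2}\right)\right) + 461435} = \frac{459856 + \left(-501 + 48616 + 111392\right)}{0 \left(- \frac{4}{3} - \frac{1}{2}\right) + 461435} = \frac{459856 + 159507}{0 \left(- \frac{11}{6}\right) + 461435} = \frac{619363}{0 + 461435} = \frac{619363}{461435}$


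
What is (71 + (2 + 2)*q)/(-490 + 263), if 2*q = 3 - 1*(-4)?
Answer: -85/227 ≈ -0.37445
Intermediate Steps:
q = 7/2 (q = (3 - 1*(-4))/2 = (3 + 4)/2 = (½)*7 = 7/2 ≈ 3.5000)
(71 + (2 + 2)*q)/(-490 + 263) = (71 + (2 + 2)*(7/2))/(-490 + 263) = (71 + 4*(7/2))/(-227) = (71 + 14)*(-1/227) = 85*(-1/227) = -85/227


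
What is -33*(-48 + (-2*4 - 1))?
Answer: 1881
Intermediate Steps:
-33*(-48 + (-2*4 - 1)) = -33*(-48 + (-8 - 1)) = -33*(-48 - 9) = -33*(-57) = 1881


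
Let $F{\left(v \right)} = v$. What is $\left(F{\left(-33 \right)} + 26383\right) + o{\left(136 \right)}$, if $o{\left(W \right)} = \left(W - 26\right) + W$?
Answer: $26596$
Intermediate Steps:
$o{\left(W \right)} = -26 + 2 W$ ($o{\left(W \right)} = \left(-26 + W\right) + W = -26 + 2 W$)
$\left(F{\left(-33 \right)} + 26383\right) + o{\left(136 \right)} = \left(-33 + 26383\right) + \left(-26 + 2 \cdot 136\right) = 26350 + \left(-26 + 272\right) = 26350 + 246 = 26596$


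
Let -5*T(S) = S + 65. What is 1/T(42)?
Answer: -5/107 ≈ -0.046729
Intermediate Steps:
T(S) = -13 - S/5 (T(S) = -(S + 65)/5 = -(65 + S)/5 = -13 - S/5)
1/T(42) = 1/(-13 - ⅕*42) = 1/(-13 - 42/5) = 1/(-107/5) = -5/107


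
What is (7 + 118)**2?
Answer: 15625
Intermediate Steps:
(7 + 118)**2 = 125**2 = 15625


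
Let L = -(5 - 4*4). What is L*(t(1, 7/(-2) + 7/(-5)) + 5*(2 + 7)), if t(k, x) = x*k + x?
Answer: 1936/5 ≈ 387.20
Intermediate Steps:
t(k, x) = x + k*x (t(k, x) = k*x + x = x + k*x)
L = 11 (L = -(5 - 16) = -1*(-11) = 11)
L*(t(1, 7/(-2) + 7/(-5)) + 5*(2 + 7)) = 11*((7/(-2) + 7/(-5))*(1 + 1) + 5*(2 + 7)) = 11*((7*(-½) + 7*(-⅕))*2 + 5*9) = 11*((-7/2 - 7/5)*2 + 45) = 11*(-49/10*2 + 45) = 11*(-49/5 + 45) = 11*(176/5) = 1936/5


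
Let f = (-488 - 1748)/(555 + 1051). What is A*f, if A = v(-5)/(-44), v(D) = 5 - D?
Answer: 2795/8833 ≈ 0.31643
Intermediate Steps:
f = -1118/803 (f = -2236/1606 = -2236*1/1606 = -1118/803 ≈ -1.3923)
A = -5/22 (A = (5 - 1*(-5))/(-44) = (5 + 5)*(-1/44) = 10*(-1/44) = -5/22 ≈ -0.22727)
A*f = -5/22*(-1118/803) = 2795/8833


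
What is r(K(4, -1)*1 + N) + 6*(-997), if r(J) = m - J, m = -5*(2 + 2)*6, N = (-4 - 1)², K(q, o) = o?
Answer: -6126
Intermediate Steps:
N = 25 (N = (-5)² = 25)
m = -120 (m = -5*4*6 = -20*6 = -120)
r(J) = -120 - J
r(K(4, -1)*1 + N) + 6*(-997) = (-120 - (-1*1 + 25)) + 6*(-997) = (-120 - (-1 + 25)) - 5982 = (-120 - 1*24) - 5982 = (-120 - 24) - 5982 = -144 - 5982 = -6126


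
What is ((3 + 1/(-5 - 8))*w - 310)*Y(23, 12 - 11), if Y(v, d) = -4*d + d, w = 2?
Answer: 11862/13 ≈ 912.46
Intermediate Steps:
Y(v, d) = -3*d
((3 + 1/(-5 - 8))*w - 310)*Y(23, 12 - 11) = ((3 + 1/(-5 - 8))*2 - 310)*(-3*(12 - 11)) = ((3 + 1/(-13))*2 - 310)*(-3*1) = ((3 - 1/13)*2 - 310)*(-3) = ((38/13)*2 - 310)*(-3) = (76/13 - 310)*(-3) = -3954/13*(-3) = 11862/13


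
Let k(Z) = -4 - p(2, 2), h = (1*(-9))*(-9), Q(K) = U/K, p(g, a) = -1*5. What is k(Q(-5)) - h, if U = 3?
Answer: -80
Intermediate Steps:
p(g, a) = -5
Q(K) = 3/K
h = 81 (h = -9*(-9) = 81)
k(Z) = 1 (k(Z) = -4 - 1*(-5) = -4 + 5 = 1)
k(Q(-5)) - h = 1 - 1*81 = 1 - 81 = -80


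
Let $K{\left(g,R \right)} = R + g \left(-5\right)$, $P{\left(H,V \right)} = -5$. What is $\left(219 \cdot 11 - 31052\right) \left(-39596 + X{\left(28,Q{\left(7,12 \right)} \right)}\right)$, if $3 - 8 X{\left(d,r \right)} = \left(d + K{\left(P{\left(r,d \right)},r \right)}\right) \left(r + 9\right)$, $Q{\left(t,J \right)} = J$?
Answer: $\frac{4556098795}{4} \approx 1.139 \cdot 10^{9}$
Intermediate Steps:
$K{\left(g,R \right)} = R - 5 g$
$X{\left(d,r \right)} = \frac{3}{8} - \frac{\left(9 + r\right) \left(25 + d + r\right)}{8}$ ($X{\left(d,r \right)} = \frac{3}{8} - \frac{\left(d + \left(r - -25\right)\right) \left(r + 9\right)}{8} = \frac{3}{8} - \frac{\left(d + \left(r + 25\right)\right) \left(9 + r\right)}{8} = \frac{3}{8} - \frac{\left(d + \left(25 + r\right)\right) \left(9 + r\right)}{8} = \frac{3}{8} - \frac{\left(25 + d + r\right) \left(9 + r\right)}{8} = \frac{3}{8} - \frac{\left(9 + r\right) \left(25 + d + r\right)}{8}$)
$\left(219 \cdot 11 - 31052\right) \left(-39596 + X{\left(28,Q{\left(7,12 \right)} \right)}\right) = \left(219 \cdot 11 - 31052\right) \left(-39596 - \left(\frac{441}{4} + 18 + 42\right)\right) = \left(2409 - 31052\right) \left(-39596 - \frac{681}{4}\right) = - 28643 \left(-39596 - \frac{681}{4}\right) = \left(-28643\right) \left(- \frac{159065}{4}\right) = \frac{4556098795}{4}$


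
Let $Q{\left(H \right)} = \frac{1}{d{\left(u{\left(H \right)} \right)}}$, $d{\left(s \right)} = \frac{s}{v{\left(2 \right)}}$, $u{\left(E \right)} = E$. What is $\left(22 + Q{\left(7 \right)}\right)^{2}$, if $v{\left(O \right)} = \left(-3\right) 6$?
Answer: $\frac{18496}{49} \approx 377.47$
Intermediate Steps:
$v{\left(O \right)} = -18$
$d{\left(s \right)} = - \frac{s}{18}$ ($d{\left(s \right)} = \frac{s}{-18} = s \left(- \frac{1}{18}\right) = - \frac{s}{18}$)
$Q{\left(H \right)} = - \frac{18}{H}$ ($Q{\left(H \right)} = \frac{1}{\left(- \frac{1}{18}\right) H} = - \frac{18}{H}$)
$\left(22 + Q{\left(7 \right)}\right)^{2} = \left(22 - \frac{18}{7}\right)^{2} = \left(\frac{136}{7}\right)^{2} = \frac{18496}{49}$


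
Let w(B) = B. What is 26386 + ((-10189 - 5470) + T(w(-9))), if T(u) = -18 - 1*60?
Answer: 10649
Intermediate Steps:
T(u) = -78 (T(u) = -18 - 60 = -78)
26386 + ((-10189 - 5470) + T(w(-9))) = 26386 + ((-10189 - 5470) - 78) = 26386 + (-15659 - 78) = 26386 - 15737 = 10649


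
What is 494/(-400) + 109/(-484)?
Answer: -35337/24200 ≈ -1.4602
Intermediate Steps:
494/(-400) + 109/(-484) = 494*(-1/400) + 109*(-1/484) = -247/200 - 109/484 = -35337/24200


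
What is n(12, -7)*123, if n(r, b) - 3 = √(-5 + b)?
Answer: 369 + 246*I*√3 ≈ 369.0 + 426.08*I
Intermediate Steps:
n(r, b) = 3 + √(-5 + b)
n(12, -7)*123 = (3 + √(-5 - 7))*123 = (3 + √(-12))*123 = (3 + 2*I*√3)*123 = 369 + 246*I*√3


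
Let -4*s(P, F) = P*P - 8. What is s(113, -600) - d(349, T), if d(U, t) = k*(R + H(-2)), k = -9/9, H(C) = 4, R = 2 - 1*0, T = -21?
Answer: -12737/4 ≈ -3184.3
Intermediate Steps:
R = 2 (R = 2 + 0 = 2)
k = -1 (k = -9*⅑ = -1)
s(P, F) = 2 - P²/4 (s(P, F) = -(P*P - 8)/4 = -(P² - 8)/4 = -(-8 + P²)/4 = 2 - P²/4)
d(U, t) = -6 (d(U, t) = -(2 + 4) = -1*6 = -6)
s(113, -600) - d(349, T) = (2 - ¼*113²) - 1*(-6) = (2 - ¼*12769) + 6 = (2 - 12769/4) + 6 = -12761/4 + 6 = -12737/4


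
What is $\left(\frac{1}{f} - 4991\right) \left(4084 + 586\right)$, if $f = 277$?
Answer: $- \frac{6456303020}{277} \approx -2.3308 \cdot 10^{7}$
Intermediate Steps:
$\left(\frac{1}{f} - 4991\right) \left(4084 + 586\right) = \left(\frac{1}{277} - 4991\right) \left(4084 + 586\right) = \left(\frac{1}{277} - 4991\right) 4670 = \left(- \frac{1382506}{277}\right) 4670 = - \frac{6456303020}{277}$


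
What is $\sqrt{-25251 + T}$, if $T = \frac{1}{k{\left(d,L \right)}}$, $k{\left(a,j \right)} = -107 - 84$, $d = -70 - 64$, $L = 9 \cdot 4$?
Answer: $\frac{i \sqrt{921181922}}{191} \approx 158.91 i$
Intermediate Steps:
$L = 36$
$d = -134$ ($d = -70 - 64 = -134$)
$k{\left(a,j \right)} = -191$
$T = - \frac{1}{191}$ ($T = \frac{1}{-191} = - \frac{1}{191} \approx -0.0052356$)
$\sqrt{-25251 + T} = \sqrt{-25251 - \frac{1}{191}} = \sqrt{- \frac{4822942}{191}} = \frac{i \sqrt{921181922}}{191}$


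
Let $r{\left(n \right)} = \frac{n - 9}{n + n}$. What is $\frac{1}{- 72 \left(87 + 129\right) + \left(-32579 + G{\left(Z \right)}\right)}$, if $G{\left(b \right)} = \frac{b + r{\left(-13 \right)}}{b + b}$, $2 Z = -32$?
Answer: $- \frac{416}{20022299} \approx -2.0777 \cdot 10^{-5}$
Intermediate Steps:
$Z = -16$ ($Z = \frac{1}{2} \left(-32\right) = -16$)
$r{\left(n \right)} = \frac{-9 + n}{2 n}$
$G{\left(b \right)} = \frac{\frac{11}{13} + b}{2 b}$ ($G{\left(b \right)} = \frac{b + \frac{-9 - 13}{2 \left(-13\right)}}{b + b} = \frac{b + \frac{1}{2} \left(- \frac{1}{13}\right) \left(-22\right)}{2 b} = \left(b + \frac{11}{13}\right) \frac{1}{2 b} = \left(\frac{11}{13} + b\right) \frac{1}{2 b} = \frac{\frac{11}{13} + b}{2 b}$)
$\frac{1}{- 72 \left(87 + 129\right) + \left(-32579 + G{\left(Z \right)}\right)} = \frac{1}{- 72 \left(87 + 129\right) - \left(32579 - \frac{11 + 13 \left(-16\right)}{26 \left(-16\right)}\right)} = \frac{1}{\left(-72\right) 216 - \left(32579 + \frac{11 - 208}{416}\right)} = \frac{1}{-15552 - \left(32579 + \frac{1}{416} \left(-197\right)\right)} = \frac{1}{-15552 + \left(-32579 + \frac{197}{416}\right)} = \frac{1}{-15552 - \frac{13552667}{416}} = \frac{1}{- \frac{20022299}{416}} = - \frac{416}{20022299}$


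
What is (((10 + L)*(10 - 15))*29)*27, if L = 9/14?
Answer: -583335/14 ≈ -41667.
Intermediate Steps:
L = 9/14 (L = 9*(1/14) = 9/14 ≈ 0.64286)
(((10 + L)*(10 - 15))*29)*27 = (((10 + 9/14)*(10 - 15))*29)*27 = (((149/14)*(-5))*29)*27 = -745/14*29*27 = -21605/14*27 = -583335/14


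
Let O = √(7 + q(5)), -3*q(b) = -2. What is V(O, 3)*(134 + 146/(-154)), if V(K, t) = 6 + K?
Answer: 61470/77 + 3415*√69/77 ≈ 1166.7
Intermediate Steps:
q(b) = ⅔ (q(b) = -⅓*(-2) = ⅔)
O = √69/3 (O = √(7 + ⅔) = √(23/3) = √69/3 ≈ 2.7689)
V(O, 3)*(134 + 146/(-154)) = (6 + √69/3)*(134 + 146/(-154)) = (6 + √69/3)*(134 + 146*(-1/154)) = (6 + √69/3)*(134 - 73/77) = (6 + √69/3)*(10245/77) = 61470/77 + 3415*√69/77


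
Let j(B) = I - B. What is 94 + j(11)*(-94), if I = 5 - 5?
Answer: 1128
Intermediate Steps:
I = 0
j(B) = -B (j(B) = 0 - B = -B)
94 + j(11)*(-94) = 94 - 1*11*(-94) = 94 - 11*(-94) = 94 + 1034 = 1128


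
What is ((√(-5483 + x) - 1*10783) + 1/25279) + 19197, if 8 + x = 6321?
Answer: 212697507/25279 + √830 ≈ 8442.8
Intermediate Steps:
x = 6313 (x = -8 + 6321 = 6313)
((√(-5483 + x) - 1*10783) + 1/25279) + 19197 = ((√(-5483 + 6313) - 1*10783) + 1/25279) + 19197 = ((√830 - 10783) + 1/25279) + 19197 = ((-10783 + √830) + 1/25279) + 19197 = (-272583456/25279 + √830) + 19197 = 212697507/25279 + √830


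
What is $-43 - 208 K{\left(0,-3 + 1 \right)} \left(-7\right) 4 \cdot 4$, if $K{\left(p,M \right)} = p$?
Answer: $-43$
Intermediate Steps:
$-43 - 208 K{\left(0,-3 + 1 \right)} \left(-7\right) 4 \cdot 4 = -43 - 208 \cdot 0 \left(-7\right) 4 \cdot 4 = -43 - 208 \cdot 0 \cdot 16 = -43 - 0 = -43 + 0 = -43$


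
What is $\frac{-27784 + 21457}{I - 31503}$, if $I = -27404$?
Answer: $\frac{6327}{58907} \approx 0.10741$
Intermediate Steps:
$\frac{-27784 + 21457}{I - 31503} = \frac{-27784 + 21457}{-27404 - 31503} = - \frac{6327}{-58907} = \left(-6327\right) \left(- \frac{1}{58907}\right) = \frac{6327}{58907}$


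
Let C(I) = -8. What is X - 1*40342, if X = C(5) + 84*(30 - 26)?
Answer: -40014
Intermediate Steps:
X = 328 (X = -8 + 84*(30 - 26) = -8 + 84*4 = -8 + 336 = 328)
X - 1*40342 = 328 - 1*40342 = 328 - 40342 = -40014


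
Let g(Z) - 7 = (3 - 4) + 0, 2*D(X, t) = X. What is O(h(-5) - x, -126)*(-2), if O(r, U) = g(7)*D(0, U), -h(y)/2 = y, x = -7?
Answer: 0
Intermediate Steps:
h(y) = -2*y
D(X, t) = X/2
g(Z) = 6 (g(Z) = 7 + ((3 - 4) + 0) = 7 + (-1 + 0) = 7 - 1 = 6)
O(r, U) = 0 (O(r, U) = 6*((½)*0) = 6*0 = 0)
O(h(-5) - x, -126)*(-2) = 0*(-2) = 0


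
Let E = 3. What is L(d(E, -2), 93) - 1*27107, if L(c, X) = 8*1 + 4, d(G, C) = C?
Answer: -27095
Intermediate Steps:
L(c, X) = 12 (L(c, X) = 8 + 4 = 12)
L(d(E, -2), 93) - 1*27107 = 12 - 1*27107 = 12 - 27107 = -27095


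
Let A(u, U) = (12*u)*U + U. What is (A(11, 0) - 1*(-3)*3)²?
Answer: 81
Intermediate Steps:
A(u, U) = U + 12*U*u (A(u, U) = 12*U*u + U = U + 12*U*u)
(A(11, 0) - 1*(-3)*3)² = (0*(1 + 12*11) - 1*(-3)*3)² = (0*(1 + 132) + 3*3)² = (0*133 + 9)² = (0 + 9)² = 9² = 81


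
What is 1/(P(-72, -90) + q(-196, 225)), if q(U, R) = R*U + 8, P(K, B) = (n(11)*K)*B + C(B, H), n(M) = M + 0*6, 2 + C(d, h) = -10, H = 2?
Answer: 1/27176 ≈ 3.6797e-5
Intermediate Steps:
C(d, h) = -12 (C(d, h) = -2 - 10 = -12)
n(M) = M (n(M) = M + 0 = M)
P(K, B) = -12 + 11*B*K (P(K, B) = (11*K)*B - 12 = 11*B*K - 12 = -12 + 11*B*K)
q(U, R) = 8 + R*U
1/(P(-72, -90) + q(-196, 225)) = 1/((-12 + 11*(-90)*(-72)) + (8 + 225*(-196))) = 1/((-12 + 71280) + (8 - 44100)) = 1/(71268 - 44092) = 1/27176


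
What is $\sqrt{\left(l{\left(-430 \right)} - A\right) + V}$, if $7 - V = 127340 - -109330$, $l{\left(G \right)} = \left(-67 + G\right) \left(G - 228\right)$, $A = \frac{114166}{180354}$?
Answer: $\frac{8 \sqrt{11481514821699}}{90177} \approx 300.6$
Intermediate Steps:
$A = \frac{57083}{90177}$ ($A = 114166 \cdot \frac{1}{180354} = \frac{57083}{90177} \approx 0.63301$)
$l{\left(G \right)} = \left(-228 + G\right) \left(-67 + G\right)$ ($l{\left(G \right)} = \left(-67 + G\right) \left(-228 + G\right) = \left(-228 + G\right) \left(-67 + G\right)$)
$V = -236663$ ($V = 7 - \left(127340 - -109330\right) = 7 - \left(127340 + 109330\right) = 7 - 236670 = -236663$)
$\sqrt{\left(l{\left(-430 \right)} - A\right) + V} = \sqrt{\left(\left(15276 + \left(-430\right)^{2} - -126850\right) - \frac{57083}{90177}\right) - 236663} = \sqrt{\left(\left(15276 + 184900 + 126850\right) - \frac{57083}{90177}\right) - 236663} = \sqrt{\left(327026 - \frac{57083}{90177}\right) - 236663} = \sqrt{\frac{29490166519}{90177} - 236663} = \sqrt{\frac{8148607168}{90177}} = \frac{8 \sqrt{11481514821699}}{90177}$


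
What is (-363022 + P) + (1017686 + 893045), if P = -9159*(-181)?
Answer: 3205488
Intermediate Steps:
P = 1657779
(-363022 + P) + (1017686 + 893045) = (-363022 + 1657779) + (1017686 + 893045) = 1294757 + 1910731 = 3205488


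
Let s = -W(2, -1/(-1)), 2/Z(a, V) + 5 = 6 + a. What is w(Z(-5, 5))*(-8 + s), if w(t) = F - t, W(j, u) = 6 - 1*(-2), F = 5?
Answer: -88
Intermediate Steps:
Z(a, V) = 2/(1 + a) (Z(a, V) = 2/(-5 + (6 + a)) = 2/(1 + a))
W(j, u) = 8 (W(j, u) = 6 + 2 = 8)
w(t) = 5 - t
s = -8 (s = -1*8 = -8)
w(Z(-5, 5))*(-8 + s) = (5 - 2/(1 - 5))*(-8 - 8) = (5 - 2/(-4))*(-16) = (5 - 2*(-1)/4)*(-16) = (5 - 1*(-½))*(-16) = (5 + ½)*(-16) = (11/2)*(-16) = -88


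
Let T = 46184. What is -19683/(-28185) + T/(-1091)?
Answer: -426740629/10249945 ≈ -41.633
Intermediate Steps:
-19683/(-28185) + T/(-1091) = -19683/(-28185) + 46184/(-1091) = -19683*(-1/28185) + 46184*(-1/1091) = 6561/9395 - 46184/1091 = -426740629/10249945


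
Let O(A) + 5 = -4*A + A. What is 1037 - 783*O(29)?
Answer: 73073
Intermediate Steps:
O(A) = -5 - 3*A (O(A) = -5 + (-4*A + A) = -5 - 3*A)
1037 - 783*O(29) = 1037 - 783*(-5 - 3*29) = 1037 - 783*(-5 - 87) = 1037 - 783*(-92) = 1037 + 72036 = 73073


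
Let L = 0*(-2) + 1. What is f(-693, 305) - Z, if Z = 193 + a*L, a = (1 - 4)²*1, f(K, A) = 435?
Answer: 233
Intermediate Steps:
L = 1 (L = 0 + 1 = 1)
a = 9 (a = (-3)²*1 = 9*1 = 9)
Z = 202 (Z = 193 + 9*1 = 193 + 9 = 202)
f(-693, 305) - Z = 435 - 1*202 = 435 - 202 = 233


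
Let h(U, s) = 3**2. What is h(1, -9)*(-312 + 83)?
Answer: -2061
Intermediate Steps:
h(U, s) = 9
h(1, -9)*(-312 + 83) = 9*(-312 + 83) = 9*(-229) = -2061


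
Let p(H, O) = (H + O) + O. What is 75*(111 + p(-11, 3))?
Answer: 7950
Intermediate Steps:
p(H, O) = H + 2*O
75*(111 + p(-11, 3)) = 75*(111 + (-11 + 2*3)) = 75*(111 + (-11 + 6)) = 75*(111 - 5) = 75*106 = 7950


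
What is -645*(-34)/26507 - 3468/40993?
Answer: 807050214/1086601451 ≈ 0.74273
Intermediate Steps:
-645*(-34)/26507 - 3468/40993 = 21930*(1/26507) - 3468*1/40993 = 21930/26507 - 3468/40993 = 807050214/1086601451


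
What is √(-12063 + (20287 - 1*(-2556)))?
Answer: 14*√55 ≈ 103.83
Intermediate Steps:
√(-12063 + (20287 - 1*(-2556))) = √(-12063 + (20287 + 2556)) = √(-12063 + 22843) = √10780 = 14*√55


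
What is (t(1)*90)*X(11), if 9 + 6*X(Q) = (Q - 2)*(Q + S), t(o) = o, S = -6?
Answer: 540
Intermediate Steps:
X(Q) = -3/2 + (-6 + Q)*(-2 + Q)/6 (X(Q) = -3/2 + ((Q - 2)*(Q - 6))/6 = -3/2 + ((-2 + Q)*(-6 + Q))/6 = -3/2 + ((-6 + Q)*(-2 + Q))/6 = -3/2 + (-6 + Q)*(-2 + Q)/6)
(t(1)*90)*X(11) = (1*90)*(½ - 4/3*11 + (⅙)*11²) = 90*(½ - 44/3 + (⅙)*121) = 90*(½ - 44/3 + 121/6) = 90*6 = 540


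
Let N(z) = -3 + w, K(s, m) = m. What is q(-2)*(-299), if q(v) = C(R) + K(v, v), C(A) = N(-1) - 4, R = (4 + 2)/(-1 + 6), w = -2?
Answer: 3289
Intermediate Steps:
R = 6/5 ≈ 1.2000
N(z) = -5 (N(z) = -3 - 2 = -5)
C(A) = -9 (C(A) = -5 - 4 = -9)
q(v) = -9 + v
q(-2)*(-299) = (-9 - 2)*(-299) = -11*(-299) = 3289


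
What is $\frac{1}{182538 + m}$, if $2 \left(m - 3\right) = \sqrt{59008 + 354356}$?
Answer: $\frac{60847}{11107037780} - \frac{7 \sqrt{2109}}{33321113340} \approx 5.4686 \cdot 10^{-6}$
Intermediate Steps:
$m = 3 + 7 \sqrt{2109}$ ($m = 3 + \frac{\sqrt{59008 + 354356}}{2} = 3 + \frac{\sqrt{413364}}{2} = 3 + \frac{14 \sqrt{2109}}{2} = 3 + 7 \sqrt{2109} \approx 324.47$)
$\frac{1}{182538 + m} = \frac{1}{182538 + \left(3 + 7 \sqrt{2109}\right)} = \frac{1}{182541 + 7 \sqrt{2109}}$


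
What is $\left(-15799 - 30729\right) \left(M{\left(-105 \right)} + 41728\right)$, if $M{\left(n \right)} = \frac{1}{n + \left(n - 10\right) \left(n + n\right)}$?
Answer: $- \frac{46683857679808}{24045} \approx -1.9415 \cdot 10^{9}$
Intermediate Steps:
$M{\left(n \right)} = \frac{1}{n + 2 n \left(-10 + n\right)}$ ($M{\left(n \right)} = \frac{1}{n + \left(-10 + n\right) 2 n} = \frac{1}{n + 2 n \left(-10 + n\right)}$)
$\left(-15799 - 30729\right) \left(M{\left(-105 \right)} + 41728\right) = \left(-15799 - 30729\right) \left(\frac{1}{\left(-105\right) \left(-19 + 2 \left(-105\right)\right)} + 41728\right) = - 46528 \left(- \frac{1}{105 \left(-19 - 210\right)} + 41728\right) = - 46528 \left(- \frac{1}{105 \left(-229\right)} + 41728\right) = - 46528 \left(\left(- \frac{1}{105}\right) \left(- \frac{1}{229}\right) + 41728\right) = - 46528 \left(\frac{1}{24045} + 41728\right) = \left(-46528\right) \frac{1003349761}{24045} = - \frac{46683857679808}{24045}$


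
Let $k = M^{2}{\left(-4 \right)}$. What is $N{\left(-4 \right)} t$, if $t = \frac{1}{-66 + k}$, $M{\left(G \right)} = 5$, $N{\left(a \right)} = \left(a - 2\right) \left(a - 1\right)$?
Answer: $- \frac{30}{41} \approx -0.73171$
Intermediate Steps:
$N{\left(a \right)} = \left(-1 + a\right) \left(-2 + a\right)$ ($N{\left(a \right)} = \left(-2 + a\right) \left(-1 + a\right) = \left(-1 + a\right) \left(-2 + a\right)$)
$k = 25$ ($k = 5^{2} = 25$)
$t = - \frac{1}{41}$ ($t = \frac{1}{-66 + 25} = \frac{1}{-41} = - \frac{1}{41} \approx -0.02439$)
$N{\left(-4 \right)} t = \left(2 + \left(-4\right)^{2} - -12\right) \left(- \frac{1}{41}\right) = \left(2 + 16 + 12\right) \left(- \frac{1}{41}\right) = 30 \left(- \frac{1}{41}\right) = - \frac{30}{41}$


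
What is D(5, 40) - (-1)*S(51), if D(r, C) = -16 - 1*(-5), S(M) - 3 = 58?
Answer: 50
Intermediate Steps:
S(M) = 61 (S(M) = 3 + 58 = 61)
D(r, C) = -11 (D(r, C) = -16 + 5 = -11)
D(5, 40) - (-1)*S(51) = -11 - (-1)*61 = -11 - 1*(-61) = -11 + 61 = 50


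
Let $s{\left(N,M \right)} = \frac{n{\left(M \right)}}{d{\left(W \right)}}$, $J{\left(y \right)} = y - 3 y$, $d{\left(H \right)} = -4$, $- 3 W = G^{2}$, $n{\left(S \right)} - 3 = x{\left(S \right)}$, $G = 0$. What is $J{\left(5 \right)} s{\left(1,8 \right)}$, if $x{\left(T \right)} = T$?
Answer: $\frac{55}{2} \approx 27.5$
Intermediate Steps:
$n{\left(S \right)} = 3 + S$
$W = 0$ ($W = - \frac{0^{2}}{3} = \left(- \frac{1}{3}\right) 0 = 0$)
$J{\left(y \right)} = - 2 y$
$s{\left(N,M \right)} = - \frac{3}{4} - \frac{M}{4}$ ($s{\left(N,M \right)} = \frac{3 + M}{-4} = \left(3 + M\right) \left(- \frac{1}{4}\right) = - \frac{3}{4} - \frac{M}{4}$)
$J{\left(5 \right)} s{\left(1,8 \right)} = \left(-2\right) 5 \left(- \frac{3}{4} - 2\right) = - 10 \left(- \frac{3}{4} - 2\right) = \left(-10\right) \left(- \frac{11}{4}\right) = \frac{55}{2}$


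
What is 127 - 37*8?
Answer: -169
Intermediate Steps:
127 - 37*8 = 127 - 296 = -169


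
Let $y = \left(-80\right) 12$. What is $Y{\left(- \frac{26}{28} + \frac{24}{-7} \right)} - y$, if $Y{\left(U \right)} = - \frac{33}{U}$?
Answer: $\frac{59022}{61} \approx 967.57$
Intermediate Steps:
$y = -960$
$Y{\left(- \frac{26}{28} + \frac{24}{-7} \right)} - y = - \frac{33}{- \frac{26}{28} + \frac{24}{-7}} - -960 = - \frac{33}{\left(-26\right) \frac{1}{28} + 24 \left(- \frac{1}{7}\right)} + 960 = - \frac{33}{- \frac{13}{14} - \frac{24}{7}} + 960 = - \frac{33}{- \frac{61}{14}} + 960 = \left(-33\right) \left(- \frac{14}{61}\right) + 960 = \frac{462}{61} + 960 = \frac{59022}{61}$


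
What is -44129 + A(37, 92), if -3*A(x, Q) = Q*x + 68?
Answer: -135859/3 ≈ -45286.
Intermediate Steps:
A(x, Q) = -68/3 - Q*x/3 (A(x, Q) = -(Q*x + 68)/3 = -(68 + Q*x)/3 = -68/3 - Q*x/3)
-44129 + A(37, 92) = -44129 + (-68/3 - ⅓*92*37) = -44129 + (-68/3 - 3404/3) = -44129 - 3472/3 = -135859/3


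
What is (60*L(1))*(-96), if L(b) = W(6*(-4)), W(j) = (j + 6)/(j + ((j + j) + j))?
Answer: -1080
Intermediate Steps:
W(j) = (6 + j)/(4*j) (W(j) = (6 + j)/(j + (2*j + j)) = (6 + j)/(j + 3*j) = (6 + j)/((4*j)) = (6 + j)*(1/(4*j)) = (6 + j)/(4*j))
L(b) = 3/16 (L(b) = (6 + 6*(-4))/(4*((6*(-4)))) = (¼)*(6 - 24)/(-24) = (¼)*(-1/24)*(-18) = 3/16)
(60*L(1))*(-96) = (60*(3/16))*(-96) = (45/4)*(-96) = -1080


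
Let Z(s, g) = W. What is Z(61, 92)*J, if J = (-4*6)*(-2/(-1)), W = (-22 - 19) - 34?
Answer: 3600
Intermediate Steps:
W = -75 (W = -41 - 34 = -75)
Z(s, g) = -75
J = -48 (J = -(-48)*(-1) = -24*2 = -48)
Z(61, 92)*J = -75*(-48) = 3600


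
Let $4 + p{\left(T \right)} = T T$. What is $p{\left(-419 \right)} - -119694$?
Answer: $295251$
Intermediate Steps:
$p{\left(T \right)} = -4 + T^{2}$ ($p{\left(T \right)} = -4 + T T = -4 + T^{2}$)
$p{\left(-419 \right)} - -119694 = \left(-4 + \left(-419\right)^{2}\right) - -119694 = \left(-4 + 175561\right) + 119694 = 175557 + 119694 = 295251$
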